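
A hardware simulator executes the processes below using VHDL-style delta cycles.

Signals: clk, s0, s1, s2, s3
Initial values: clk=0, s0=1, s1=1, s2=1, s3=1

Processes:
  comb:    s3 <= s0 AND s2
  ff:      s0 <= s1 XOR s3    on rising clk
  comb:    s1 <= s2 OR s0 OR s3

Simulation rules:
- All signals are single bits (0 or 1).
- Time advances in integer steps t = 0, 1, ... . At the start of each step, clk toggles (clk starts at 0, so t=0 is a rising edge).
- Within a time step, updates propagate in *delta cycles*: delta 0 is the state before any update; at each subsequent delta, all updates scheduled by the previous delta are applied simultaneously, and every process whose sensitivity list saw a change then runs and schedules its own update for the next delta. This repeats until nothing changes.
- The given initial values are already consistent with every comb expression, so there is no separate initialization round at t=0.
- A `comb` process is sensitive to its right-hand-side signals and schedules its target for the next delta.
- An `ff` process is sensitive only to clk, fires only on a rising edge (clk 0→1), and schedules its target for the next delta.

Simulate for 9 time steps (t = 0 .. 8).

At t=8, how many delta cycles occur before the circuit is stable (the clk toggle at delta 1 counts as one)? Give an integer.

3

t0.Δ0 s0=1 clk=0 s2=1 s3=1 s1=1
t0.Δ1 s0=1 clk=1 s2=1 s3=1 s1=1
t0.Δ2 s0=0 clk=1 s2=1 s3=1 s1=1
t0.Δ3 s0=0 clk=1 s2=1 s3=0 s1=1
t1.Δ0 s0=0 clk=1 s2=1 s3=0 s1=1
t1.Δ1 s0=0 clk=0 s2=1 s3=0 s1=1
t2.Δ0 s0=0 clk=0 s2=1 s3=0 s1=1
t2.Δ1 s0=0 clk=1 s2=1 s3=0 s1=1
t2.Δ2 s0=1 clk=1 s2=1 s3=0 s1=1
t2.Δ3 s0=1 clk=1 s2=1 s3=1 s1=1
t3.Δ0 s0=1 clk=1 s2=1 s3=1 s1=1
t3.Δ1 s0=1 clk=0 s2=1 s3=1 s1=1
t4.Δ0 s0=1 clk=0 s2=1 s3=1 s1=1
t4.Δ1 s0=1 clk=1 s2=1 s3=1 s1=1
t4.Δ2 s0=0 clk=1 s2=1 s3=1 s1=1
t4.Δ3 s0=0 clk=1 s2=1 s3=0 s1=1
t5.Δ0 s0=0 clk=1 s2=1 s3=0 s1=1
t5.Δ1 s0=0 clk=0 s2=1 s3=0 s1=1
t6.Δ0 s0=0 clk=0 s2=1 s3=0 s1=1
t6.Δ1 s0=0 clk=1 s2=1 s3=0 s1=1
t6.Δ2 s0=1 clk=1 s2=1 s3=0 s1=1
t6.Δ3 s0=1 clk=1 s2=1 s3=1 s1=1
t7.Δ0 s0=1 clk=1 s2=1 s3=1 s1=1
t7.Δ1 s0=1 clk=0 s2=1 s3=1 s1=1
t8.Δ0 s0=1 clk=0 s2=1 s3=1 s1=1
t8.Δ1 s0=1 clk=1 s2=1 s3=1 s1=1
t8.Δ2 s0=0 clk=1 s2=1 s3=1 s1=1
t8.Δ3 s0=0 clk=1 s2=1 s3=0 s1=1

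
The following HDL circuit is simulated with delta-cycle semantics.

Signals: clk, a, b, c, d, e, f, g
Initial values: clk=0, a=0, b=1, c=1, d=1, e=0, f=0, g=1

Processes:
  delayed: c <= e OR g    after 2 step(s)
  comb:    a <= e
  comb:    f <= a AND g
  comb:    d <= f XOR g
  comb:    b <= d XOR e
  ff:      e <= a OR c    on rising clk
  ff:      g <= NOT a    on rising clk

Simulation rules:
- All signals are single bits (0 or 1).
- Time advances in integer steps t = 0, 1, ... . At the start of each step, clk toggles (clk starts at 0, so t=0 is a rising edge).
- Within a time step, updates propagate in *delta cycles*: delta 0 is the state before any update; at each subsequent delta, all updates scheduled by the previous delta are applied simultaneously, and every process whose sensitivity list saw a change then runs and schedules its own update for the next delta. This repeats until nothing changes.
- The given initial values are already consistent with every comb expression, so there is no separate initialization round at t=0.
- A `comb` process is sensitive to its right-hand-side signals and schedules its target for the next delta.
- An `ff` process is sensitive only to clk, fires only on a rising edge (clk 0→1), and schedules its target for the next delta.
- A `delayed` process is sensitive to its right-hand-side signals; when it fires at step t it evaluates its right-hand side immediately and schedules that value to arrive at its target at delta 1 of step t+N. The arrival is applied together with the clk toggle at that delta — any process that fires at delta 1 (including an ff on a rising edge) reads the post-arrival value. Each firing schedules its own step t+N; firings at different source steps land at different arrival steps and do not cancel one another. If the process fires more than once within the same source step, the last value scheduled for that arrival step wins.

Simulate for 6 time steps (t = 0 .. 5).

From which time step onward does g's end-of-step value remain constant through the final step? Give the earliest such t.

t0.Δ0 a=0 g=1 b=1 clk=0 d=1 f=0 c=1 e=0
t0.Δ1 a=0 g=1 b=1 clk=1 d=1 f=0 c=1 e=0
t0.Δ2 a=0 g=1 b=1 clk=1 d=1 f=0 c=1 e=1
t0.Δ3 a=1 g=1 b=0 clk=1 d=1 f=0 c=1 e=1
t0.Δ4 a=1 g=1 b=0 clk=1 d=1 f=1 c=1 e=1
t0.Δ5 a=1 g=1 b=0 clk=1 d=0 f=1 c=1 e=1
t0.Δ6 a=1 g=1 b=1 clk=1 d=0 f=1 c=1 e=1
t1.Δ0 a=1 g=1 b=1 clk=1 d=0 f=1 c=1 e=1
t1.Δ1 a=1 g=1 b=1 clk=0 d=0 f=1 c=1 e=1
t2.Δ0 a=1 g=1 b=1 clk=0 d=0 f=1 c=1 e=1
t2.Δ1 a=1 g=1 b=1 clk=1 d=0 f=1 c=1 e=1
t2.Δ2 a=1 g=0 b=1 clk=1 d=0 f=1 c=1 e=1
t2.Δ3 a=1 g=0 b=1 clk=1 d=1 f=0 c=1 e=1
t2.Δ4 a=1 g=0 b=0 clk=1 d=0 f=0 c=1 e=1
t2.Δ5 a=1 g=0 b=1 clk=1 d=0 f=0 c=1 e=1
t3.Δ0 a=1 g=0 b=1 clk=1 d=0 f=0 c=1 e=1
t3.Δ1 a=1 g=0 b=1 clk=0 d=0 f=0 c=1 e=1
t4.Δ0 a=1 g=0 b=1 clk=0 d=0 f=0 c=1 e=1
t4.Δ1 a=1 g=0 b=1 clk=1 d=0 f=0 c=1 e=1
t5.Δ0 a=1 g=0 b=1 clk=1 d=0 f=0 c=1 e=1
t5.Δ1 a=1 g=0 b=1 clk=0 d=0 f=0 c=1 e=1

2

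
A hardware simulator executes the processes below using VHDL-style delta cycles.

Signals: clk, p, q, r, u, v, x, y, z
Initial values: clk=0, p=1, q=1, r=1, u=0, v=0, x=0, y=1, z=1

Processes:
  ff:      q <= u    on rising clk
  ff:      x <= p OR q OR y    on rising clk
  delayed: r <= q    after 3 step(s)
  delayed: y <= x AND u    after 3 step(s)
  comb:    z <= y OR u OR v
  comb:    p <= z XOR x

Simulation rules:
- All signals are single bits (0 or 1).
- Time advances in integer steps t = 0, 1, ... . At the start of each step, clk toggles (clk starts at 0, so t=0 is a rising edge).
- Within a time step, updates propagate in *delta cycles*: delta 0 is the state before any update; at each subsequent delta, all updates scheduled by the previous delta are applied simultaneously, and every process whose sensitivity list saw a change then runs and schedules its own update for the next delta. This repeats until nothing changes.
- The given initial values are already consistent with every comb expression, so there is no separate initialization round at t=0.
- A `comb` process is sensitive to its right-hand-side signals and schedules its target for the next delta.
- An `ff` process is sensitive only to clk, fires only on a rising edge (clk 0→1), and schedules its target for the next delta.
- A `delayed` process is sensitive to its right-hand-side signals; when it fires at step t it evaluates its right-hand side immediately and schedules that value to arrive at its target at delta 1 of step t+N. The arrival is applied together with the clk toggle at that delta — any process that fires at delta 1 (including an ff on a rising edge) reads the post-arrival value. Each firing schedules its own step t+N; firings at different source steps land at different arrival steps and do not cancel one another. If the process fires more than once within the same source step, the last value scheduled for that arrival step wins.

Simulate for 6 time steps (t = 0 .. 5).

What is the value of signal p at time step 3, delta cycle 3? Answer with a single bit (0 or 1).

1

t0.Δ0 x=0 u=0 r=1 clk=0 v=0 p=1 y=1 q=1 z=1
t0.Δ1 x=0 u=0 r=1 clk=1 v=0 p=1 y=1 q=1 z=1
t0.Δ2 x=1 u=0 r=1 clk=1 v=0 p=1 y=1 q=0 z=1
t0.Δ3 x=1 u=0 r=1 clk=1 v=0 p=0 y=1 q=0 z=1
t1.Δ0 x=1 u=0 r=1 clk=1 v=0 p=0 y=1 q=0 z=1
t1.Δ1 x=1 u=0 r=1 clk=0 v=0 p=0 y=1 q=0 z=1
t2.Δ0 x=1 u=0 r=1 clk=0 v=0 p=0 y=1 q=0 z=1
t2.Δ1 x=1 u=0 r=1 clk=1 v=0 p=0 y=1 q=0 z=1
t3.Δ0 x=1 u=0 r=1 clk=1 v=0 p=0 y=1 q=0 z=1
t3.Δ1 x=1 u=0 r=0 clk=0 v=0 p=0 y=0 q=0 z=1
t3.Δ2 x=1 u=0 r=0 clk=0 v=0 p=0 y=0 q=0 z=0
t3.Δ3 x=1 u=0 r=0 clk=0 v=0 p=1 y=0 q=0 z=0
t4.Δ0 x=1 u=0 r=0 clk=0 v=0 p=1 y=0 q=0 z=0
t4.Δ1 x=1 u=0 r=0 clk=1 v=0 p=1 y=0 q=0 z=0
t5.Δ0 x=1 u=0 r=0 clk=1 v=0 p=1 y=0 q=0 z=0
t5.Δ1 x=1 u=0 r=0 clk=0 v=0 p=1 y=0 q=0 z=0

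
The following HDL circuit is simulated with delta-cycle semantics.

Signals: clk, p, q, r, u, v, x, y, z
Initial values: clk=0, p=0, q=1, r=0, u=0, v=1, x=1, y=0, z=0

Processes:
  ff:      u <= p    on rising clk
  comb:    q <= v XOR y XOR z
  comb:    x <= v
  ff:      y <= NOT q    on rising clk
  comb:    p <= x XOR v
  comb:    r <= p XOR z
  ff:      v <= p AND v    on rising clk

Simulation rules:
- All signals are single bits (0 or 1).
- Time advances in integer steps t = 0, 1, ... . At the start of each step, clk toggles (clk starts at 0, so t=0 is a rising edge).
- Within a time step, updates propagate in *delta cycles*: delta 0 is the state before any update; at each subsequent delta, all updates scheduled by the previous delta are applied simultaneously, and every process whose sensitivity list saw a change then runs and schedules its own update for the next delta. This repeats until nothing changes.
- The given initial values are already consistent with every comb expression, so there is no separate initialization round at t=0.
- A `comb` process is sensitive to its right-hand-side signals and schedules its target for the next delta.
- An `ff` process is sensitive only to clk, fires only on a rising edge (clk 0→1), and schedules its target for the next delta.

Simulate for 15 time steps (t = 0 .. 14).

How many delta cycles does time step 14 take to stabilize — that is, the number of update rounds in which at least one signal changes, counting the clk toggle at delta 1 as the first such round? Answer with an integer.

[bits: r,y,z,p,v,x,q,clk,u]
t=0: Δ0=000011100 Δ1=000011110 Δ2=000001110 Δ3=000100010 Δ4=100000010 Δ5=000000010 | 5Δ
t=1: Δ0=000000010 Δ1=000000000 | 1Δ
t=2: Δ0=000000000 Δ1=000000010 Δ2=010000010 Δ3=010000110 | 3Δ
t=3: Δ0=010000110 Δ1=010000100 | 1Δ
t=4: Δ0=010000100 Δ1=010000110 Δ2=000000110 Δ3=000000010 | 3Δ
t=5: Δ0=000000010 Δ1=000000000 | 1Δ
t=6: Δ0=000000000 Δ1=000000010 Δ2=010000010 Δ3=010000110 | 3Δ
t=7: Δ0=010000110 Δ1=010000100 | 1Δ
t=8: Δ0=010000100 Δ1=010000110 Δ2=000000110 Δ3=000000010 | 3Δ
t=9: Δ0=000000010 Δ1=000000000 | 1Δ
t=10: Δ0=000000000 Δ1=000000010 Δ2=010000010 Δ3=010000110 | 3Δ
t=11: Δ0=010000110 Δ1=010000100 | 1Δ
t=12: Δ0=010000100 Δ1=010000110 Δ2=000000110 Δ3=000000010 | 3Δ
t=13: Δ0=000000010 Δ1=000000000 | 1Δ
t=14: Δ0=000000000 Δ1=000000010 Δ2=010000010 Δ3=010000110 | 3Δ

3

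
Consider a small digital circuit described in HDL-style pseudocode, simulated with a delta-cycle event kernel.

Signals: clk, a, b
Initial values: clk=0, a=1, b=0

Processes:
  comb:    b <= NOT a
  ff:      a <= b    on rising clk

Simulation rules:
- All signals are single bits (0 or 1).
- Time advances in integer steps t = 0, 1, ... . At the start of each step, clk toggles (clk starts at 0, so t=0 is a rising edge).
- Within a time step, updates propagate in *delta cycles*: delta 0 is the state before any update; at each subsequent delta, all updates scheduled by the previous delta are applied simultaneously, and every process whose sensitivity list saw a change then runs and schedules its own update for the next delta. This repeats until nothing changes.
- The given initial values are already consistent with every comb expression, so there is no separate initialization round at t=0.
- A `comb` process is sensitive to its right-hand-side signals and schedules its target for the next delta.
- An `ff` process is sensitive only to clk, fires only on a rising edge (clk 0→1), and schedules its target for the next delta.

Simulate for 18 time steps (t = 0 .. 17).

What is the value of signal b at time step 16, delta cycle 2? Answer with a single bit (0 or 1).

0

t0.Δ0 b=0 clk=0 a=1
t0.Δ1 b=0 clk=1 a=1
t0.Δ2 b=0 clk=1 a=0
t0.Δ3 b=1 clk=1 a=0
t1.Δ0 b=1 clk=1 a=0
t1.Δ1 b=1 clk=0 a=0
t2.Δ0 b=1 clk=0 a=0
t2.Δ1 b=1 clk=1 a=0
t2.Δ2 b=1 clk=1 a=1
t2.Δ3 b=0 clk=1 a=1
t3.Δ0 b=0 clk=1 a=1
t3.Δ1 b=0 clk=0 a=1
t4.Δ0 b=0 clk=0 a=1
t4.Δ1 b=0 clk=1 a=1
t4.Δ2 b=0 clk=1 a=0
t4.Δ3 b=1 clk=1 a=0
t5.Δ0 b=1 clk=1 a=0
t5.Δ1 b=1 clk=0 a=0
t6.Δ0 b=1 clk=0 a=0
t6.Δ1 b=1 clk=1 a=0
t6.Δ2 b=1 clk=1 a=1
t6.Δ3 b=0 clk=1 a=1
t7.Δ0 b=0 clk=1 a=1
t7.Δ1 b=0 clk=0 a=1
t8.Δ0 b=0 clk=0 a=1
t8.Δ1 b=0 clk=1 a=1
t8.Δ2 b=0 clk=1 a=0
t8.Δ3 b=1 clk=1 a=0
t9.Δ0 b=1 clk=1 a=0
t9.Δ1 b=1 clk=0 a=0
t10.Δ0 b=1 clk=0 a=0
t10.Δ1 b=1 clk=1 a=0
t10.Δ2 b=1 clk=1 a=1
t10.Δ3 b=0 clk=1 a=1
t11.Δ0 b=0 clk=1 a=1
t11.Δ1 b=0 clk=0 a=1
t12.Δ0 b=0 clk=0 a=1
t12.Δ1 b=0 clk=1 a=1
t12.Δ2 b=0 clk=1 a=0
t12.Δ3 b=1 clk=1 a=0
t13.Δ0 b=1 clk=1 a=0
t13.Δ1 b=1 clk=0 a=0
t14.Δ0 b=1 clk=0 a=0
t14.Δ1 b=1 clk=1 a=0
t14.Δ2 b=1 clk=1 a=1
t14.Δ3 b=0 clk=1 a=1
t15.Δ0 b=0 clk=1 a=1
t15.Δ1 b=0 clk=0 a=1
t16.Δ0 b=0 clk=0 a=1
t16.Δ1 b=0 clk=1 a=1
t16.Δ2 b=0 clk=1 a=0
t16.Δ3 b=1 clk=1 a=0
t17.Δ0 b=1 clk=1 a=0
t17.Δ1 b=1 clk=0 a=0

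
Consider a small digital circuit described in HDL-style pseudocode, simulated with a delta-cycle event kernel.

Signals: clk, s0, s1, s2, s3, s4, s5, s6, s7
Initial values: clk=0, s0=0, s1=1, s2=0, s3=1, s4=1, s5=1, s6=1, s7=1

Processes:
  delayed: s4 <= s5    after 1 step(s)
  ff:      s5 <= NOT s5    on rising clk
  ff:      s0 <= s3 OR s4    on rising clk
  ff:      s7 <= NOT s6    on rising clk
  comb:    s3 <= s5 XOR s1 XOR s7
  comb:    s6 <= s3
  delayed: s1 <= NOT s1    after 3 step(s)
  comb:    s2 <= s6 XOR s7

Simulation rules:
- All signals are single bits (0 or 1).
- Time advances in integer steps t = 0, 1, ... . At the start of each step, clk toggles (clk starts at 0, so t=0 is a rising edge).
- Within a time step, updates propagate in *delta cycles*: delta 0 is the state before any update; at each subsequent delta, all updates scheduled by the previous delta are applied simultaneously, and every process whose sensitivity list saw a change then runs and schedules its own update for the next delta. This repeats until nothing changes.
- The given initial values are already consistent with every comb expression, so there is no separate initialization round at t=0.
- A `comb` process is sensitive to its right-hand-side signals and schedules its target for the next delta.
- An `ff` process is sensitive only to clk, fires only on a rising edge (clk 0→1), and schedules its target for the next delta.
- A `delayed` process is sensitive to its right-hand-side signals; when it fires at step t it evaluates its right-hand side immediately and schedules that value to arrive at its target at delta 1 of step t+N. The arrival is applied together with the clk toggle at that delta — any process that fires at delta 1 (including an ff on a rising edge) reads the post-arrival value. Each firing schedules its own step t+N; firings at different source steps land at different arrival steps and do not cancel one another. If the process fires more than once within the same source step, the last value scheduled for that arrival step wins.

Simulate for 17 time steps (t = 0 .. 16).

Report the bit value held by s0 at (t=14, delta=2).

t0.Δ0 clk=0 s2=0 s5=1 s4=1 s1=1 s6=1 s0=0 s3=1 s7=1
t0.Δ1 clk=1 s2=0 s5=1 s4=1 s1=1 s6=1 s0=0 s3=1 s7=1
t0.Δ2 clk=1 s2=0 s5=0 s4=1 s1=1 s6=1 s0=1 s3=1 s7=0
t0.Δ3 clk=1 s2=1 s5=0 s4=1 s1=1 s6=1 s0=1 s3=1 s7=0
t1.Δ0 clk=1 s2=1 s5=0 s4=1 s1=1 s6=1 s0=1 s3=1 s7=0
t1.Δ1 clk=0 s2=1 s5=0 s4=0 s1=1 s6=1 s0=1 s3=1 s7=0
t2.Δ0 clk=0 s2=1 s5=0 s4=0 s1=1 s6=1 s0=1 s3=1 s7=0
t2.Δ1 clk=1 s2=1 s5=0 s4=0 s1=1 s6=1 s0=1 s3=1 s7=0
t2.Δ2 clk=1 s2=1 s5=1 s4=0 s1=1 s6=1 s0=1 s3=1 s7=0
t2.Δ3 clk=1 s2=1 s5=1 s4=0 s1=1 s6=1 s0=1 s3=0 s7=0
t2.Δ4 clk=1 s2=1 s5=1 s4=0 s1=1 s6=0 s0=1 s3=0 s7=0
t2.Δ5 clk=1 s2=0 s5=1 s4=0 s1=1 s6=0 s0=1 s3=0 s7=0
t3.Δ0 clk=1 s2=0 s5=1 s4=0 s1=1 s6=0 s0=1 s3=0 s7=0
t3.Δ1 clk=0 s2=0 s5=1 s4=1 s1=1 s6=0 s0=1 s3=0 s7=0
t4.Δ0 clk=0 s2=0 s5=1 s4=1 s1=1 s6=0 s0=1 s3=0 s7=0
t4.Δ1 clk=1 s2=0 s5=1 s4=1 s1=1 s6=0 s0=1 s3=0 s7=0
t4.Δ2 clk=1 s2=0 s5=0 s4=1 s1=1 s6=0 s0=1 s3=0 s7=1
t4.Δ3 clk=1 s2=1 s5=0 s4=1 s1=1 s6=0 s0=1 s3=0 s7=1
t5.Δ0 clk=1 s2=1 s5=0 s4=1 s1=1 s6=0 s0=1 s3=0 s7=1
t5.Δ1 clk=0 s2=1 s5=0 s4=0 s1=1 s6=0 s0=1 s3=0 s7=1
t6.Δ0 clk=0 s2=1 s5=0 s4=0 s1=1 s6=0 s0=1 s3=0 s7=1
t6.Δ1 clk=1 s2=1 s5=0 s4=0 s1=1 s6=0 s0=1 s3=0 s7=1
t6.Δ2 clk=1 s2=1 s5=1 s4=0 s1=1 s6=0 s0=0 s3=0 s7=1
t6.Δ3 clk=1 s2=1 s5=1 s4=0 s1=1 s6=0 s0=0 s3=1 s7=1
t6.Δ4 clk=1 s2=1 s5=1 s4=0 s1=1 s6=1 s0=0 s3=1 s7=1
t6.Δ5 clk=1 s2=0 s5=1 s4=0 s1=1 s6=1 s0=0 s3=1 s7=1
t7.Δ0 clk=1 s2=0 s5=1 s4=0 s1=1 s6=1 s0=0 s3=1 s7=1
t7.Δ1 clk=0 s2=0 s5=1 s4=1 s1=1 s6=1 s0=0 s3=1 s7=1
t8.Δ0 clk=0 s2=0 s5=1 s4=1 s1=1 s6=1 s0=0 s3=1 s7=1
t8.Δ1 clk=1 s2=0 s5=1 s4=1 s1=1 s6=1 s0=0 s3=1 s7=1
t8.Δ2 clk=1 s2=0 s5=0 s4=1 s1=1 s6=1 s0=1 s3=1 s7=0
t8.Δ3 clk=1 s2=1 s5=0 s4=1 s1=1 s6=1 s0=1 s3=1 s7=0
t9.Δ0 clk=1 s2=1 s5=0 s4=1 s1=1 s6=1 s0=1 s3=1 s7=0
t9.Δ1 clk=0 s2=1 s5=0 s4=0 s1=1 s6=1 s0=1 s3=1 s7=0
t10.Δ0 clk=0 s2=1 s5=0 s4=0 s1=1 s6=1 s0=1 s3=1 s7=0
t10.Δ1 clk=1 s2=1 s5=0 s4=0 s1=1 s6=1 s0=1 s3=1 s7=0
t10.Δ2 clk=1 s2=1 s5=1 s4=0 s1=1 s6=1 s0=1 s3=1 s7=0
t10.Δ3 clk=1 s2=1 s5=1 s4=0 s1=1 s6=1 s0=1 s3=0 s7=0
t10.Δ4 clk=1 s2=1 s5=1 s4=0 s1=1 s6=0 s0=1 s3=0 s7=0
t10.Δ5 clk=1 s2=0 s5=1 s4=0 s1=1 s6=0 s0=1 s3=0 s7=0
t11.Δ0 clk=1 s2=0 s5=1 s4=0 s1=1 s6=0 s0=1 s3=0 s7=0
t11.Δ1 clk=0 s2=0 s5=1 s4=1 s1=1 s6=0 s0=1 s3=0 s7=0
t12.Δ0 clk=0 s2=0 s5=1 s4=1 s1=1 s6=0 s0=1 s3=0 s7=0
t12.Δ1 clk=1 s2=0 s5=1 s4=1 s1=1 s6=0 s0=1 s3=0 s7=0
t12.Δ2 clk=1 s2=0 s5=0 s4=1 s1=1 s6=0 s0=1 s3=0 s7=1
t12.Δ3 clk=1 s2=1 s5=0 s4=1 s1=1 s6=0 s0=1 s3=0 s7=1
t13.Δ0 clk=1 s2=1 s5=0 s4=1 s1=1 s6=0 s0=1 s3=0 s7=1
t13.Δ1 clk=0 s2=1 s5=0 s4=0 s1=1 s6=0 s0=1 s3=0 s7=1
t14.Δ0 clk=0 s2=1 s5=0 s4=0 s1=1 s6=0 s0=1 s3=0 s7=1
t14.Δ1 clk=1 s2=1 s5=0 s4=0 s1=1 s6=0 s0=1 s3=0 s7=1
t14.Δ2 clk=1 s2=1 s5=1 s4=0 s1=1 s6=0 s0=0 s3=0 s7=1
t14.Δ3 clk=1 s2=1 s5=1 s4=0 s1=1 s6=0 s0=0 s3=1 s7=1
t14.Δ4 clk=1 s2=1 s5=1 s4=0 s1=1 s6=1 s0=0 s3=1 s7=1
t14.Δ5 clk=1 s2=0 s5=1 s4=0 s1=1 s6=1 s0=0 s3=1 s7=1
t15.Δ0 clk=1 s2=0 s5=1 s4=0 s1=1 s6=1 s0=0 s3=1 s7=1
t15.Δ1 clk=0 s2=0 s5=1 s4=1 s1=1 s6=1 s0=0 s3=1 s7=1
t16.Δ0 clk=0 s2=0 s5=1 s4=1 s1=1 s6=1 s0=0 s3=1 s7=1
t16.Δ1 clk=1 s2=0 s5=1 s4=1 s1=1 s6=1 s0=0 s3=1 s7=1
t16.Δ2 clk=1 s2=0 s5=0 s4=1 s1=1 s6=1 s0=1 s3=1 s7=0
t16.Δ3 clk=1 s2=1 s5=0 s4=1 s1=1 s6=1 s0=1 s3=1 s7=0

0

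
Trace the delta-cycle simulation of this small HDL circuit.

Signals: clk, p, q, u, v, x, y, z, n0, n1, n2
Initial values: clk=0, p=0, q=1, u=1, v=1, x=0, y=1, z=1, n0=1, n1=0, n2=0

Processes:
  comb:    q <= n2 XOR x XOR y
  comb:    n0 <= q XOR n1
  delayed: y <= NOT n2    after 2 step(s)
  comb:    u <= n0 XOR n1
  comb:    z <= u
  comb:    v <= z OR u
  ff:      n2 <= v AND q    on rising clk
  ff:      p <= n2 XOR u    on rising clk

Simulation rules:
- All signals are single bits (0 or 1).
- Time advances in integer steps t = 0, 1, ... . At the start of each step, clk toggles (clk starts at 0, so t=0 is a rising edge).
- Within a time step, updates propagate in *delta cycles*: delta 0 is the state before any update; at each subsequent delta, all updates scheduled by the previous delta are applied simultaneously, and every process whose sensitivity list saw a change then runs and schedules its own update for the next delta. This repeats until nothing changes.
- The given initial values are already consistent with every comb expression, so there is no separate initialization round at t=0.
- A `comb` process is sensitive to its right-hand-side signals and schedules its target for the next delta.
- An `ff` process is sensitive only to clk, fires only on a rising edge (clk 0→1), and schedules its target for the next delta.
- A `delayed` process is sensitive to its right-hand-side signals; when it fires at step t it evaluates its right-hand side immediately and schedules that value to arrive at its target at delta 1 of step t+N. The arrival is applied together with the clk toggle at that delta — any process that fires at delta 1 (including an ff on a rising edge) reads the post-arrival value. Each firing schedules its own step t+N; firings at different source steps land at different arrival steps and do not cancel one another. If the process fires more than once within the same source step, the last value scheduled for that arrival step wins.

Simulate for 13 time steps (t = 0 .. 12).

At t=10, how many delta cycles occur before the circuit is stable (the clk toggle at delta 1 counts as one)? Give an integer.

t0.Δ0 p=0 clk=0 n2=0 y=1 u=1 z=1 n0=1 q=1 n1=0 v=1 x=0
t0.Δ1 p=0 clk=1 n2=0 y=1 u=1 z=1 n0=1 q=1 n1=0 v=1 x=0
t0.Δ2 p=1 clk=1 n2=1 y=1 u=1 z=1 n0=1 q=1 n1=0 v=1 x=0
t0.Δ3 p=1 clk=1 n2=1 y=1 u=1 z=1 n0=1 q=0 n1=0 v=1 x=0
t0.Δ4 p=1 clk=1 n2=1 y=1 u=1 z=1 n0=0 q=0 n1=0 v=1 x=0
t0.Δ5 p=1 clk=1 n2=1 y=1 u=0 z=1 n0=0 q=0 n1=0 v=1 x=0
t0.Δ6 p=1 clk=1 n2=1 y=1 u=0 z=0 n0=0 q=0 n1=0 v=1 x=0
t0.Δ7 p=1 clk=1 n2=1 y=1 u=0 z=0 n0=0 q=0 n1=0 v=0 x=0
t1.Δ0 p=1 clk=1 n2=1 y=1 u=0 z=0 n0=0 q=0 n1=0 v=0 x=0
t1.Δ1 p=1 clk=0 n2=1 y=1 u=0 z=0 n0=0 q=0 n1=0 v=0 x=0
t2.Δ0 p=1 clk=0 n2=1 y=1 u=0 z=0 n0=0 q=0 n1=0 v=0 x=0
t2.Δ1 p=1 clk=1 n2=1 y=0 u=0 z=0 n0=0 q=0 n1=0 v=0 x=0
t2.Δ2 p=1 clk=1 n2=0 y=0 u=0 z=0 n0=0 q=1 n1=0 v=0 x=0
t2.Δ3 p=1 clk=1 n2=0 y=0 u=0 z=0 n0=1 q=0 n1=0 v=0 x=0
t2.Δ4 p=1 clk=1 n2=0 y=0 u=1 z=0 n0=0 q=0 n1=0 v=0 x=0
t2.Δ5 p=1 clk=1 n2=0 y=0 u=0 z=1 n0=0 q=0 n1=0 v=1 x=0
t2.Δ6 p=1 clk=1 n2=0 y=0 u=0 z=0 n0=0 q=0 n1=0 v=1 x=0
t2.Δ7 p=1 clk=1 n2=0 y=0 u=0 z=0 n0=0 q=0 n1=0 v=0 x=0
t3.Δ0 p=1 clk=1 n2=0 y=0 u=0 z=0 n0=0 q=0 n1=0 v=0 x=0
t3.Δ1 p=1 clk=0 n2=0 y=0 u=0 z=0 n0=0 q=0 n1=0 v=0 x=0
t4.Δ0 p=1 clk=0 n2=0 y=0 u=0 z=0 n0=0 q=0 n1=0 v=0 x=0
t4.Δ1 p=1 clk=1 n2=0 y=1 u=0 z=0 n0=0 q=0 n1=0 v=0 x=0
t4.Δ2 p=0 clk=1 n2=0 y=1 u=0 z=0 n0=0 q=1 n1=0 v=0 x=0
t4.Δ3 p=0 clk=1 n2=0 y=1 u=0 z=0 n0=1 q=1 n1=0 v=0 x=0
t4.Δ4 p=0 clk=1 n2=0 y=1 u=1 z=0 n0=1 q=1 n1=0 v=0 x=0
t4.Δ5 p=0 clk=1 n2=0 y=1 u=1 z=1 n0=1 q=1 n1=0 v=1 x=0
t5.Δ0 p=0 clk=1 n2=0 y=1 u=1 z=1 n0=1 q=1 n1=0 v=1 x=0
t5.Δ1 p=0 clk=0 n2=0 y=1 u=1 z=1 n0=1 q=1 n1=0 v=1 x=0
t6.Δ0 p=0 clk=0 n2=0 y=1 u=1 z=1 n0=1 q=1 n1=0 v=1 x=0
t6.Δ1 p=0 clk=1 n2=0 y=1 u=1 z=1 n0=1 q=1 n1=0 v=1 x=0
t6.Δ2 p=1 clk=1 n2=1 y=1 u=1 z=1 n0=1 q=1 n1=0 v=1 x=0
t6.Δ3 p=1 clk=1 n2=1 y=1 u=1 z=1 n0=1 q=0 n1=0 v=1 x=0
t6.Δ4 p=1 clk=1 n2=1 y=1 u=1 z=1 n0=0 q=0 n1=0 v=1 x=0
t6.Δ5 p=1 clk=1 n2=1 y=1 u=0 z=1 n0=0 q=0 n1=0 v=1 x=0
t6.Δ6 p=1 clk=1 n2=1 y=1 u=0 z=0 n0=0 q=0 n1=0 v=1 x=0
t6.Δ7 p=1 clk=1 n2=1 y=1 u=0 z=0 n0=0 q=0 n1=0 v=0 x=0
t7.Δ0 p=1 clk=1 n2=1 y=1 u=0 z=0 n0=0 q=0 n1=0 v=0 x=0
t7.Δ1 p=1 clk=0 n2=1 y=1 u=0 z=0 n0=0 q=0 n1=0 v=0 x=0
t8.Δ0 p=1 clk=0 n2=1 y=1 u=0 z=0 n0=0 q=0 n1=0 v=0 x=0
t8.Δ1 p=1 clk=1 n2=1 y=0 u=0 z=0 n0=0 q=0 n1=0 v=0 x=0
t8.Δ2 p=1 clk=1 n2=0 y=0 u=0 z=0 n0=0 q=1 n1=0 v=0 x=0
t8.Δ3 p=1 clk=1 n2=0 y=0 u=0 z=0 n0=1 q=0 n1=0 v=0 x=0
t8.Δ4 p=1 clk=1 n2=0 y=0 u=1 z=0 n0=0 q=0 n1=0 v=0 x=0
t8.Δ5 p=1 clk=1 n2=0 y=0 u=0 z=1 n0=0 q=0 n1=0 v=1 x=0
t8.Δ6 p=1 clk=1 n2=0 y=0 u=0 z=0 n0=0 q=0 n1=0 v=1 x=0
t8.Δ7 p=1 clk=1 n2=0 y=0 u=0 z=0 n0=0 q=0 n1=0 v=0 x=0
t9.Δ0 p=1 clk=1 n2=0 y=0 u=0 z=0 n0=0 q=0 n1=0 v=0 x=0
t9.Δ1 p=1 clk=0 n2=0 y=0 u=0 z=0 n0=0 q=0 n1=0 v=0 x=0
t10.Δ0 p=1 clk=0 n2=0 y=0 u=0 z=0 n0=0 q=0 n1=0 v=0 x=0
t10.Δ1 p=1 clk=1 n2=0 y=1 u=0 z=0 n0=0 q=0 n1=0 v=0 x=0
t10.Δ2 p=0 clk=1 n2=0 y=1 u=0 z=0 n0=0 q=1 n1=0 v=0 x=0
t10.Δ3 p=0 clk=1 n2=0 y=1 u=0 z=0 n0=1 q=1 n1=0 v=0 x=0
t10.Δ4 p=0 clk=1 n2=0 y=1 u=1 z=0 n0=1 q=1 n1=0 v=0 x=0
t10.Δ5 p=0 clk=1 n2=0 y=1 u=1 z=1 n0=1 q=1 n1=0 v=1 x=0
t11.Δ0 p=0 clk=1 n2=0 y=1 u=1 z=1 n0=1 q=1 n1=0 v=1 x=0
t11.Δ1 p=0 clk=0 n2=0 y=1 u=1 z=1 n0=1 q=1 n1=0 v=1 x=0
t12.Δ0 p=0 clk=0 n2=0 y=1 u=1 z=1 n0=1 q=1 n1=0 v=1 x=0
t12.Δ1 p=0 clk=1 n2=0 y=1 u=1 z=1 n0=1 q=1 n1=0 v=1 x=0
t12.Δ2 p=1 clk=1 n2=1 y=1 u=1 z=1 n0=1 q=1 n1=0 v=1 x=0
t12.Δ3 p=1 clk=1 n2=1 y=1 u=1 z=1 n0=1 q=0 n1=0 v=1 x=0
t12.Δ4 p=1 clk=1 n2=1 y=1 u=1 z=1 n0=0 q=0 n1=0 v=1 x=0
t12.Δ5 p=1 clk=1 n2=1 y=1 u=0 z=1 n0=0 q=0 n1=0 v=1 x=0
t12.Δ6 p=1 clk=1 n2=1 y=1 u=0 z=0 n0=0 q=0 n1=0 v=1 x=0
t12.Δ7 p=1 clk=1 n2=1 y=1 u=0 z=0 n0=0 q=0 n1=0 v=0 x=0

5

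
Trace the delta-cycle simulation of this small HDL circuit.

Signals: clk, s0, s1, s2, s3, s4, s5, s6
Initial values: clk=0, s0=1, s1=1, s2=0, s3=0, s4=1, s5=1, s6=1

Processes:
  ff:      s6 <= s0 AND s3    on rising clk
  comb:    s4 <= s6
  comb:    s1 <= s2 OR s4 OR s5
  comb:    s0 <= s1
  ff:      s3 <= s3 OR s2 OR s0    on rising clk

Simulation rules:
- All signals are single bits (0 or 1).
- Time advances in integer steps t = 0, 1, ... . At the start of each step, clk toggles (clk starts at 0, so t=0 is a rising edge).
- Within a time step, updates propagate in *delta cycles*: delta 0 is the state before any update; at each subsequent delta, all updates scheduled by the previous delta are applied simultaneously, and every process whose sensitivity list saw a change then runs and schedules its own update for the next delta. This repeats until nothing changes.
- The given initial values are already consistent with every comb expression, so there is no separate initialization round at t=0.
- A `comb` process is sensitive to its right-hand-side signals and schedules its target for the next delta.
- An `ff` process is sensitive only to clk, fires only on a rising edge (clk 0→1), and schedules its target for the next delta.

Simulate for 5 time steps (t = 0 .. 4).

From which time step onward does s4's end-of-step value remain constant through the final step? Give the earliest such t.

2

[bits: s5,s4,s2,s3,s6,s1,s0,clk]
t=0: Δ0=11001110 Δ1=11001111 Δ2=11010111 Δ3=10010111 | 3Δ
t=1: Δ0=10010111 Δ1=10010110 | 1Δ
t=2: Δ0=10010110 Δ1=10010111 Δ2=10011111 Δ3=11011111 | 3Δ
t=3: Δ0=11011111 Δ1=11011110 | 1Δ
t=4: Δ0=11011110 Δ1=11011111 | 1Δ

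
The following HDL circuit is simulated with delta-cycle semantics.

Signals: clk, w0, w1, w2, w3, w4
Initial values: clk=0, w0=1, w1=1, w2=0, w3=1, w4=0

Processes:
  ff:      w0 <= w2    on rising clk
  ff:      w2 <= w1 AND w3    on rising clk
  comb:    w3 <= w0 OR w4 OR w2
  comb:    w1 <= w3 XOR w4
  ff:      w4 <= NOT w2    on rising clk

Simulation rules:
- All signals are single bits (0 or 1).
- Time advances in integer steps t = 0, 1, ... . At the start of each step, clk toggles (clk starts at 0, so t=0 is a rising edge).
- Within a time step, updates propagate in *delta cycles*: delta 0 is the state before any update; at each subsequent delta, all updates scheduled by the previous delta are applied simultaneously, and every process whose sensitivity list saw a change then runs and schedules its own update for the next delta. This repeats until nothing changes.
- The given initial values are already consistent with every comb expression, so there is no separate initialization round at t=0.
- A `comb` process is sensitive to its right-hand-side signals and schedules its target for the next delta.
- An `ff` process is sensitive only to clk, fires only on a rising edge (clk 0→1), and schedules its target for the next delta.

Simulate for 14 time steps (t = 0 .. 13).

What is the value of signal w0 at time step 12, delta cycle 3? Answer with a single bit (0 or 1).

[bits: w1,w2,w0,w4,clk,w3]
t=0: Δ0=101001 Δ1=101011 Δ2=110111 Δ3=010111 | 3Δ
t=1: Δ0=010111 Δ1=010101 | 1Δ
t=2: Δ0=010101 Δ1=010111 Δ2=001011 Δ3=101011 | 3Δ
t=3: Δ0=101011 Δ1=101001 | 1Δ
t=4: Δ0=101001 Δ1=101011 Δ2=110111 Δ3=010111 | 3Δ
t=5: Δ0=010111 Δ1=010101 | 1Δ
t=6: Δ0=010101 Δ1=010111 Δ2=001011 Δ3=101011 | 3Δ
t=7: Δ0=101011 Δ1=101001 | 1Δ
t=8: Δ0=101001 Δ1=101011 Δ2=110111 Δ3=010111 | 3Δ
t=9: Δ0=010111 Δ1=010101 | 1Δ
t=10: Δ0=010101 Δ1=010111 Δ2=001011 Δ3=101011 | 3Δ
t=11: Δ0=101011 Δ1=101001 | 1Δ
t=12: Δ0=101001 Δ1=101011 Δ2=110111 Δ3=010111 | 3Δ
t=13: Δ0=010111 Δ1=010101 | 1Δ

0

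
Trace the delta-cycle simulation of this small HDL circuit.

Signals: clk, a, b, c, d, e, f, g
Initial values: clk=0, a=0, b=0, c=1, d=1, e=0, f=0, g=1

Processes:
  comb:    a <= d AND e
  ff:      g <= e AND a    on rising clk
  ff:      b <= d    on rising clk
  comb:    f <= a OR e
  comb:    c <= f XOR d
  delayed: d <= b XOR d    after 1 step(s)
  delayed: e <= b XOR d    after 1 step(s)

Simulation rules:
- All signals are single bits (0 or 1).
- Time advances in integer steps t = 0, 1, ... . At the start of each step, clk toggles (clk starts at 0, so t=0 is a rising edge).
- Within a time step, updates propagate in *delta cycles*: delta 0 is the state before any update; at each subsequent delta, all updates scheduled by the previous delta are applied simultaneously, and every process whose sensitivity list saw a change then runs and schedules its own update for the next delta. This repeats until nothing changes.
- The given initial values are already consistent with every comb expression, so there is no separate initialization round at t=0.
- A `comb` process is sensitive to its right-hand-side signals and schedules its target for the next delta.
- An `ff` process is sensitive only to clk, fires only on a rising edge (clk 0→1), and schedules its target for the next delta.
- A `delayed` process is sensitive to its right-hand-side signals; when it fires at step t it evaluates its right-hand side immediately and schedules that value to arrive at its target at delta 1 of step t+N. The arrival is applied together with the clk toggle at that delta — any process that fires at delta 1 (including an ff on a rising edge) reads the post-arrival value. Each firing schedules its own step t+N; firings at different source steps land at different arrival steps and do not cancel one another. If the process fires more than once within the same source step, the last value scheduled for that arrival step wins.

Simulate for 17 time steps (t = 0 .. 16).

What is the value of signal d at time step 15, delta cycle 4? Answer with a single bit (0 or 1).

t0.Δ0 g=1 c=1 e=0 b=0 clk=0 d=1 f=0 a=0
t0.Δ1 g=1 c=1 e=0 b=0 clk=1 d=1 f=0 a=0
t0.Δ2 g=0 c=1 e=0 b=1 clk=1 d=1 f=0 a=0
t1.Δ0 g=0 c=1 e=0 b=1 clk=1 d=1 f=0 a=0
t1.Δ1 g=0 c=1 e=0 b=1 clk=0 d=0 f=0 a=0
t1.Δ2 g=0 c=0 e=0 b=1 clk=0 d=0 f=0 a=0
t2.Δ0 g=0 c=0 e=0 b=1 clk=0 d=0 f=0 a=0
t2.Δ1 g=0 c=0 e=1 b=1 clk=1 d=1 f=0 a=0
t2.Δ2 g=0 c=1 e=1 b=1 clk=1 d=1 f=1 a=1
t2.Δ3 g=0 c=0 e=1 b=1 clk=1 d=1 f=1 a=1
t3.Δ0 g=0 c=0 e=1 b=1 clk=1 d=1 f=1 a=1
t3.Δ1 g=0 c=0 e=0 b=1 clk=0 d=0 f=1 a=1
t3.Δ2 g=0 c=1 e=0 b=1 clk=0 d=0 f=1 a=0
t3.Δ3 g=0 c=1 e=0 b=1 clk=0 d=0 f=0 a=0
t3.Δ4 g=0 c=0 e=0 b=1 clk=0 d=0 f=0 a=0
t4.Δ0 g=0 c=0 e=0 b=1 clk=0 d=0 f=0 a=0
t4.Δ1 g=0 c=0 e=1 b=1 clk=1 d=1 f=0 a=0
t4.Δ2 g=0 c=1 e=1 b=1 clk=1 d=1 f=1 a=1
t4.Δ3 g=0 c=0 e=1 b=1 clk=1 d=1 f=1 a=1
t5.Δ0 g=0 c=0 e=1 b=1 clk=1 d=1 f=1 a=1
t5.Δ1 g=0 c=0 e=0 b=1 clk=0 d=0 f=1 a=1
t5.Δ2 g=0 c=1 e=0 b=1 clk=0 d=0 f=1 a=0
t5.Δ3 g=0 c=1 e=0 b=1 clk=0 d=0 f=0 a=0
t5.Δ4 g=0 c=0 e=0 b=1 clk=0 d=0 f=0 a=0
t6.Δ0 g=0 c=0 e=0 b=1 clk=0 d=0 f=0 a=0
t6.Δ1 g=0 c=0 e=1 b=1 clk=1 d=1 f=0 a=0
t6.Δ2 g=0 c=1 e=1 b=1 clk=1 d=1 f=1 a=1
t6.Δ3 g=0 c=0 e=1 b=1 clk=1 d=1 f=1 a=1
t7.Δ0 g=0 c=0 e=1 b=1 clk=1 d=1 f=1 a=1
t7.Δ1 g=0 c=0 e=0 b=1 clk=0 d=0 f=1 a=1
t7.Δ2 g=0 c=1 e=0 b=1 clk=0 d=0 f=1 a=0
t7.Δ3 g=0 c=1 e=0 b=1 clk=0 d=0 f=0 a=0
t7.Δ4 g=0 c=0 e=0 b=1 clk=0 d=0 f=0 a=0
t8.Δ0 g=0 c=0 e=0 b=1 clk=0 d=0 f=0 a=0
t8.Δ1 g=0 c=0 e=1 b=1 clk=1 d=1 f=0 a=0
t8.Δ2 g=0 c=1 e=1 b=1 clk=1 d=1 f=1 a=1
t8.Δ3 g=0 c=0 e=1 b=1 clk=1 d=1 f=1 a=1
t9.Δ0 g=0 c=0 e=1 b=1 clk=1 d=1 f=1 a=1
t9.Δ1 g=0 c=0 e=0 b=1 clk=0 d=0 f=1 a=1
t9.Δ2 g=0 c=1 e=0 b=1 clk=0 d=0 f=1 a=0
t9.Δ3 g=0 c=1 e=0 b=1 clk=0 d=0 f=0 a=0
t9.Δ4 g=0 c=0 e=0 b=1 clk=0 d=0 f=0 a=0
t10.Δ0 g=0 c=0 e=0 b=1 clk=0 d=0 f=0 a=0
t10.Δ1 g=0 c=0 e=1 b=1 clk=1 d=1 f=0 a=0
t10.Δ2 g=0 c=1 e=1 b=1 clk=1 d=1 f=1 a=1
t10.Δ3 g=0 c=0 e=1 b=1 clk=1 d=1 f=1 a=1
t11.Δ0 g=0 c=0 e=1 b=1 clk=1 d=1 f=1 a=1
t11.Δ1 g=0 c=0 e=0 b=1 clk=0 d=0 f=1 a=1
t11.Δ2 g=0 c=1 e=0 b=1 clk=0 d=0 f=1 a=0
t11.Δ3 g=0 c=1 e=0 b=1 clk=0 d=0 f=0 a=0
t11.Δ4 g=0 c=0 e=0 b=1 clk=0 d=0 f=0 a=0
t12.Δ0 g=0 c=0 e=0 b=1 clk=0 d=0 f=0 a=0
t12.Δ1 g=0 c=0 e=1 b=1 clk=1 d=1 f=0 a=0
t12.Δ2 g=0 c=1 e=1 b=1 clk=1 d=1 f=1 a=1
t12.Δ3 g=0 c=0 e=1 b=1 clk=1 d=1 f=1 a=1
t13.Δ0 g=0 c=0 e=1 b=1 clk=1 d=1 f=1 a=1
t13.Δ1 g=0 c=0 e=0 b=1 clk=0 d=0 f=1 a=1
t13.Δ2 g=0 c=1 e=0 b=1 clk=0 d=0 f=1 a=0
t13.Δ3 g=0 c=1 e=0 b=1 clk=0 d=0 f=0 a=0
t13.Δ4 g=0 c=0 e=0 b=1 clk=0 d=0 f=0 a=0
t14.Δ0 g=0 c=0 e=0 b=1 clk=0 d=0 f=0 a=0
t14.Δ1 g=0 c=0 e=1 b=1 clk=1 d=1 f=0 a=0
t14.Δ2 g=0 c=1 e=1 b=1 clk=1 d=1 f=1 a=1
t14.Δ3 g=0 c=0 e=1 b=1 clk=1 d=1 f=1 a=1
t15.Δ0 g=0 c=0 e=1 b=1 clk=1 d=1 f=1 a=1
t15.Δ1 g=0 c=0 e=0 b=1 clk=0 d=0 f=1 a=1
t15.Δ2 g=0 c=1 e=0 b=1 clk=0 d=0 f=1 a=0
t15.Δ3 g=0 c=1 e=0 b=1 clk=0 d=0 f=0 a=0
t15.Δ4 g=0 c=0 e=0 b=1 clk=0 d=0 f=0 a=0
t16.Δ0 g=0 c=0 e=0 b=1 clk=0 d=0 f=0 a=0
t16.Δ1 g=0 c=0 e=1 b=1 clk=1 d=1 f=0 a=0
t16.Δ2 g=0 c=1 e=1 b=1 clk=1 d=1 f=1 a=1
t16.Δ3 g=0 c=0 e=1 b=1 clk=1 d=1 f=1 a=1

0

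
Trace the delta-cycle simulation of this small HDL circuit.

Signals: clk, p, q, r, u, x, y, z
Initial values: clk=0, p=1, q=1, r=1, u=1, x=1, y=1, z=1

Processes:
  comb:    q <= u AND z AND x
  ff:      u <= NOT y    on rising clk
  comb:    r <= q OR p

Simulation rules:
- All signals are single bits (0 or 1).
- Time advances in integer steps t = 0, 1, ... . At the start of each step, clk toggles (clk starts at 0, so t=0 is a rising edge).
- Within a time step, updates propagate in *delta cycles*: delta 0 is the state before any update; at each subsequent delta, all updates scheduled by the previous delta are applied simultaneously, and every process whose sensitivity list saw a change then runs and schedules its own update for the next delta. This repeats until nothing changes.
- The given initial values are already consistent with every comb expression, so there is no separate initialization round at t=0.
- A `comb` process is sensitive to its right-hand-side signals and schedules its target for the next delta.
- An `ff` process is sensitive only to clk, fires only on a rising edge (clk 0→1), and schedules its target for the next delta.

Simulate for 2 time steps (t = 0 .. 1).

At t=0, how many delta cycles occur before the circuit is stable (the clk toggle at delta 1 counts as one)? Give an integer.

3

t=0 Δ0: p=1 clk=0 z=1 x=1 y=1 r=1 u=1 q=1
  Δ1: clk:0→1
  Δ2: u:1→0
  Δ3: q:1→0
  (3Δ to stable)
t=1 Δ0: p=1 clk=1 z=1 x=1 y=1 r=1 u=0 q=0
  Δ1: clk:1→0
  (1Δ to stable)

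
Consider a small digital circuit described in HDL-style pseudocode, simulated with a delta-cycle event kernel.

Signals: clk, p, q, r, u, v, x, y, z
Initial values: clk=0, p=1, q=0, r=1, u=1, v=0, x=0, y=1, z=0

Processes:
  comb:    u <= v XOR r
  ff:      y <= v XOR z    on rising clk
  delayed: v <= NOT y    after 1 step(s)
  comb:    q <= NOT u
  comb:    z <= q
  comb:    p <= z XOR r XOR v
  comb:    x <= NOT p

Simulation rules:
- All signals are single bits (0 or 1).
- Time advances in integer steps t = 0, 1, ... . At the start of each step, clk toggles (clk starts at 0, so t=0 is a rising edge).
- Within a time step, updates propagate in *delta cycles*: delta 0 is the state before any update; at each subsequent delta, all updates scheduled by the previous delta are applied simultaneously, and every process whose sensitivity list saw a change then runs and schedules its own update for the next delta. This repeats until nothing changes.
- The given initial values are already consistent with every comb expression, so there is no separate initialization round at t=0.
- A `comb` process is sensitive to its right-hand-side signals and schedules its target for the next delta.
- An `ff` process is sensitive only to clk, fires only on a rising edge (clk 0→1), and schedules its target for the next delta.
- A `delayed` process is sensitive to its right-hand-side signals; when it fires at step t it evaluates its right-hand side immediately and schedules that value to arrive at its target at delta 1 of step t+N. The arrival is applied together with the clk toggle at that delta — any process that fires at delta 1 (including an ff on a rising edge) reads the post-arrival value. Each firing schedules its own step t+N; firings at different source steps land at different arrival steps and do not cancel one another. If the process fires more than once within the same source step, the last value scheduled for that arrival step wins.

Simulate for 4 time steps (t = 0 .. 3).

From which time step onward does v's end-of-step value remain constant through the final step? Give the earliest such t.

1

t=0 Δ0: y=1 z=0 q=0 clk=0 p=1 v=0 r=1 x=0 u=1
  Δ1: clk:0→1
  Δ2: y:1→0
  (2Δ to stable)
t=1 Δ0: y=0 z=0 q=0 clk=1 p=1 v=0 r=1 x=0 u=1
  Δ1: clk:1→0, v:0→1
  Δ2: p:1→0, u:1→0
  Δ3: q:0→1, x:0→1
  Δ4: z:0→1
  Δ5: p:0→1
  Δ6: x:1→0
  (6Δ to stable)
t=2 Δ0: y=0 z=1 q=1 clk=0 p=1 v=1 r=1 x=0 u=0
  Δ1: clk:0→1
  (1Δ to stable)
t=3 Δ0: y=0 z=1 q=1 clk=1 p=1 v=1 r=1 x=0 u=0
  Δ1: clk:1→0
  (1Δ to stable)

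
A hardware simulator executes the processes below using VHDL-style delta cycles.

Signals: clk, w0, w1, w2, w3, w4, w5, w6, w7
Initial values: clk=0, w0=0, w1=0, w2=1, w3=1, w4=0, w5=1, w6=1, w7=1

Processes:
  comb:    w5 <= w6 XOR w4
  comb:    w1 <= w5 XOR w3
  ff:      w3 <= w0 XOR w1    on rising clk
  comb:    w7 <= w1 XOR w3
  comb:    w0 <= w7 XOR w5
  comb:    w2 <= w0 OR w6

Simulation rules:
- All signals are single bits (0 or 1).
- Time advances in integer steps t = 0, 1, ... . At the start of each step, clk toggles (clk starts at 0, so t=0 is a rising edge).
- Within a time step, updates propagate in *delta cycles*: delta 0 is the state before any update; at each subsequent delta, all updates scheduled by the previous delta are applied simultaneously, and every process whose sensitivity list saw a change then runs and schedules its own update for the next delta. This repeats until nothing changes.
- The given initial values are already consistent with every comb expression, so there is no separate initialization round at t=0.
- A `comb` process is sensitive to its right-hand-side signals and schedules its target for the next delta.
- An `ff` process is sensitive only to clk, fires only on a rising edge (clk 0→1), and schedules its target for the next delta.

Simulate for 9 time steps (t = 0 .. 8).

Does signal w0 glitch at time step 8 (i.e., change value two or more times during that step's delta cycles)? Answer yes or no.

t0.Δ0 w6=1 w5=1 w2=1 w7=1 clk=0 w0=0 w1=0 w4=0 w3=1
t0.Δ1 w6=1 w5=1 w2=1 w7=1 clk=1 w0=0 w1=0 w4=0 w3=1
t0.Δ2 w6=1 w5=1 w2=1 w7=1 clk=1 w0=0 w1=0 w4=0 w3=0
t0.Δ3 w6=1 w5=1 w2=1 w7=0 clk=1 w0=0 w1=1 w4=0 w3=0
t0.Δ4 w6=1 w5=1 w2=1 w7=1 clk=1 w0=1 w1=1 w4=0 w3=0
t0.Δ5 w6=1 w5=1 w2=1 w7=1 clk=1 w0=0 w1=1 w4=0 w3=0
t1.Δ0 w6=1 w5=1 w2=1 w7=1 clk=1 w0=0 w1=1 w4=0 w3=0
t1.Δ1 w6=1 w5=1 w2=1 w7=1 clk=0 w0=0 w1=1 w4=0 w3=0
t2.Δ0 w6=1 w5=1 w2=1 w7=1 clk=0 w0=0 w1=1 w4=0 w3=0
t2.Δ1 w6=1 w5=1 w2=1 w7=1 clk=1 w0=0 w1=1 w4=0 w3=0
t2.Δ2 w6=1 w5=1 w2=1 w7=1 clk=1 w0=0 w1=1 w4=0 w3=1
t2.Δ3 w6=1 w5=1 w2=1 w7=0 clk=1 w0=0 w1=0 w4=0 w3=1
t2.Δ4 w6=1 w5=1 w2=1 w7=1 clk=1 w0=1 w1=0 w4=0 w3=1
t2.Δ5 w6=1 w5=1 w2=1 w7=1 clk=1 w0=0 w1=0 w4=0 w3=1
t3.Δ0 w6=1 w5=1 w2=1 w7=1 clk=1 w0=0 w1=0 w4=0 w3=1
t3.Δ1 w6=1 w5=1 w2=1 w7=1 clk=0 w0=0 w1=0 w4=0 w3=1
t4.Δ0 w6=1 w5=1 w2=1 w7=1 clk=0 w0=0 w1=0 w4=0 w3=1
t4.Δ1 w6=1 w5=1 w2=1 w7=1 clk=1 w0=0 w1=0 w4=0 w3=1
t4.Δ2 w6=1 w5=1 w2=1 w7=1 clk=1 w0=0 w1=0 w4=0 w3=0
t4.Δ3 w6=1 w5=1 w2=1 w7=0 clk=1 w0=0 w1=1 w4=0 w3=0
t4.Δ4 w6=1 w5=1 w2=1 w7=1 clk=1 w0=1 w1=1 w4=0 w3=0
t4.Δ5 w6=1 w5=1 w2=1 w7=1 clk=1 w0=0 w1=1 w4=0 w3=0
t5.Δ0 w6=1 w5=1 w2=1 w7=1 clk=1 w0=0 w1=1 w4=0 w3=0
t5.Δ1 w6=1 w5=1 w2=1 w7=1 clk=0 w0=0 w1=1 w4=0 w3=0
t6.Δ0 w6=1 w5=1 w2=1 w7=1 clk=0 w0=0 w1=1 w4=0 w3=0
t6.Δ1 w6=1 w5=1 w2=1 w7=1 clk=1 w0=0 w1=1 w4=0 w3=0
t6.Δ2 w6=1 w5=1 w2=1 w7=1 clk=1 w0=0 w1=1 w4=0 w3=1
t6.Δ3 w6=1 w5=1 w2=1 w7=0 clk=1 w0=0 w1=0 w4=0 w3=1
t6.Δ4 w6=1 w5=1 w2=1 w7=1 clk=1 w0=1 w1=0 w4=0 w3=1
t6.Δ5 w6=1 w5=1 w2=1 w7=1 clk=1 w0=0 w1=0 w4=0 w3=1
t7.Δ0 w6=1 w5=1 w2=1 w7=1 clk=1 w0=0 w1=0 w4=0 w3=1
t7.Δ1 w6=1 w5=1 w2=1 w7=1 clk=0 w0=0 w1=0 w4=0 w3=1
t8.Δ0 w6=1 w5=1 w2=1 w7=1 clk=0 w0=0 w1=0 w4=0 w3=1
t8.Δ1 w6=1 w5=1 w2=1 w7=1 clk=1 w0=0 w1=0 w4=0 w3=1
t8.Δ2 w6=1 w5=1 w2=1 w7=1 clk=1 w0=0 w1=0 w4=0 w3=0
t8.Δ3 w6=1 w5=1 w2=1 w7=0 clk=1 w0=0 w1=1 w4=0 w3=0
t8.Δ4 w6=1 w5=1 w2=1 w7=1 clk=1 w0=1 w1=1 w4=0 w3=0
t8.Δ5 w6=1 w5=1 w2=1 w7=1 clk=1 w0=0 w1=1 w4=0 w3=0

yes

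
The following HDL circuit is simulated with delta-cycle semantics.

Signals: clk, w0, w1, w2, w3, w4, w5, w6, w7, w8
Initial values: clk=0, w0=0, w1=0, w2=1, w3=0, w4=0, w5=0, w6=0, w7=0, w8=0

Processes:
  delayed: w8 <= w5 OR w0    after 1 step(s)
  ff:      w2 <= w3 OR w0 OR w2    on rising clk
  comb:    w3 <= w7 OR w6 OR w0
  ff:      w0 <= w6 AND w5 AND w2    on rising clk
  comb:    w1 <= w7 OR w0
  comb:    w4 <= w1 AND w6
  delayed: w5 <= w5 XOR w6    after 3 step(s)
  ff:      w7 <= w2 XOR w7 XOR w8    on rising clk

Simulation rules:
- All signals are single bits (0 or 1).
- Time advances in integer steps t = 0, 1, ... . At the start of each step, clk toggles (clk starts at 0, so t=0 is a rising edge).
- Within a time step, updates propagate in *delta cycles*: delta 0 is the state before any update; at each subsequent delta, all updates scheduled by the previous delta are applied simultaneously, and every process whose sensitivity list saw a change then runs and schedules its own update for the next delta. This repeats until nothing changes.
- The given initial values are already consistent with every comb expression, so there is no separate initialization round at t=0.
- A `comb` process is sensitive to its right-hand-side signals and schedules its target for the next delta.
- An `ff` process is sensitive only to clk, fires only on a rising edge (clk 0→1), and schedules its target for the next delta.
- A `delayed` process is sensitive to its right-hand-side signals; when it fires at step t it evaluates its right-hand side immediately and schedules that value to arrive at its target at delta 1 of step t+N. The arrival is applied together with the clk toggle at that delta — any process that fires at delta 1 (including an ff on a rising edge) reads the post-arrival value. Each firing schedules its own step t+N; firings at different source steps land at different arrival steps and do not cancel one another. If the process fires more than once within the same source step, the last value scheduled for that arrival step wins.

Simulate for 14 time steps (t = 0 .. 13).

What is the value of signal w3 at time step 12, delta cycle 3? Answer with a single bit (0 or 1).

t=0 Δ0: w1=0 w5=0 w2=1 w8=0 w3=0 clk=0 w7=0 w4=0 w0=0 w6=0
  Δ1: clk:0→1
  Δ2: w7:0→1
  Δ3: w1:0→1, w3:0→1
  (3Δ to stable)
t=1 Δ0: w1=1 w5=0 w2=1 w8=0 w3=1 clk=1 w7=1 w4=0 w0=0 w6=0
  Δ1: clk:1→0
  (1Δ to stable)
t=2 Δ0: w1=1 w5=0 w2=1 w8=0 w3=1 clk=0 w7=1 w4=0 w0=0 w6=0
  Δ1: clk:0→1
  Δ2: w7:1→0
  Δ3: w1:1→0, w3:1→0
  (3Δ to stable)
t=3 Δ0: w1=0 w5=0 w2=1 w8=0 w3=0 clk=1 w7=0 w4=0 w0=0 w6=0
  Δ1: clk:1→0
  (1Δ to stable)
t=4 Δ0: w1=0 w5=0 w2=1 w8=0 w3=0 clk=0 w7=0 w4=0 w0=0 w6=0
  Δ1: clk:0→1
  Δ2: w7:0→1
  Δ3: w1:0→1, w3:0→1
  (3Δ to stable)
t=5 Δ0: w1=1 w5=0 w2=1 w8=0 w3=1 clk=1 w7=1 w4=0 w0=0 w6=0
  Δ1: clk:1→0
  (1Δ to stable)
t=6 Δ0: w1=1 w5=0 w2=1 w8=0 w3=1 clk=0 w7=1 w4=0 w0=0 w6=0
  Δ1: clk:0→1
  Δ2: w7:1→0
  Δ3: w1:1→0, w3:1→0
  (3Δ to stable)
t=7 Δ0: w1=0 w5=0 w2=1 w8=0 w3=0 clk=1 w7=0 w4=0 w0=0 w6=0
  Δ1: clk:1→0
  (1Δ to stable)
t=8 Δ0: w1=0 w5=0 w2=1 w8=0 w3=0 clk=0 w7=0 w4=0 w0=0 w6=0
  Δ1: clk:0→1
  Δ2: w7:0→1
  Δ3: w1:0→1, w3:0→1
  (3Δ to stable)
t=9 Δ0: w1=1 w5=0 w2=1 w8=0 w3=1 clk=1 w7=1 w4=0 w0=0 w6=0
  Δ1: clk:1→0
  (1Δ to stable)
t=10 Δ0: w1=1 w5=0 w2=1 w8=0 w3=1 clk=0 w7=1 w4=0 w0=0 w6=0
  Δ1: clk:0→1
  Δ2: w7:1→0
  Δ3: w1:1→0, w3:1→0
  (3Δ to stable)
t=11 Δ0: w1=0 w5=0 w2=1 w8=0 w3=0 clk=1 w7=0 w4=0 w0=0 w6=0
  Δ1: clk:1→0
  (1Δ to stable)
t=12 Δ0: w1=0 w5=0 w2=1 w8=0 w3=0 clk=0 w7=0 w4=0 w0=0 w6=0
  Δ1: clk:0→1
  Δ2: w7:0→1
  Δ3: w1:0→1, w3:0→1
  (3Δ to stable)
t=13 Δ0: w1=1 w5=0 w2=1 w8=0 w3=1 clk=1 w7=1 w4=0 w0=0 w6=0
  Δ1: clk:1→0
  (1Δ to stable)

1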